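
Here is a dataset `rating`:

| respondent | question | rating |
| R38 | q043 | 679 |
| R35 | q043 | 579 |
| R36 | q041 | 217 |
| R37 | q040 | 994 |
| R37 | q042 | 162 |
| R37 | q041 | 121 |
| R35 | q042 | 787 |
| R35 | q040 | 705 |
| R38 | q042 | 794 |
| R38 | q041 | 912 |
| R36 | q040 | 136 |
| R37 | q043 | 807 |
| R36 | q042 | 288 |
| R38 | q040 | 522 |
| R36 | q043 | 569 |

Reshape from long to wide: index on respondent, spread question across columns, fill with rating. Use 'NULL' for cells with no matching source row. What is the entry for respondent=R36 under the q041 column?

The long row with respondent=R36, question=q041 has rating=217.

217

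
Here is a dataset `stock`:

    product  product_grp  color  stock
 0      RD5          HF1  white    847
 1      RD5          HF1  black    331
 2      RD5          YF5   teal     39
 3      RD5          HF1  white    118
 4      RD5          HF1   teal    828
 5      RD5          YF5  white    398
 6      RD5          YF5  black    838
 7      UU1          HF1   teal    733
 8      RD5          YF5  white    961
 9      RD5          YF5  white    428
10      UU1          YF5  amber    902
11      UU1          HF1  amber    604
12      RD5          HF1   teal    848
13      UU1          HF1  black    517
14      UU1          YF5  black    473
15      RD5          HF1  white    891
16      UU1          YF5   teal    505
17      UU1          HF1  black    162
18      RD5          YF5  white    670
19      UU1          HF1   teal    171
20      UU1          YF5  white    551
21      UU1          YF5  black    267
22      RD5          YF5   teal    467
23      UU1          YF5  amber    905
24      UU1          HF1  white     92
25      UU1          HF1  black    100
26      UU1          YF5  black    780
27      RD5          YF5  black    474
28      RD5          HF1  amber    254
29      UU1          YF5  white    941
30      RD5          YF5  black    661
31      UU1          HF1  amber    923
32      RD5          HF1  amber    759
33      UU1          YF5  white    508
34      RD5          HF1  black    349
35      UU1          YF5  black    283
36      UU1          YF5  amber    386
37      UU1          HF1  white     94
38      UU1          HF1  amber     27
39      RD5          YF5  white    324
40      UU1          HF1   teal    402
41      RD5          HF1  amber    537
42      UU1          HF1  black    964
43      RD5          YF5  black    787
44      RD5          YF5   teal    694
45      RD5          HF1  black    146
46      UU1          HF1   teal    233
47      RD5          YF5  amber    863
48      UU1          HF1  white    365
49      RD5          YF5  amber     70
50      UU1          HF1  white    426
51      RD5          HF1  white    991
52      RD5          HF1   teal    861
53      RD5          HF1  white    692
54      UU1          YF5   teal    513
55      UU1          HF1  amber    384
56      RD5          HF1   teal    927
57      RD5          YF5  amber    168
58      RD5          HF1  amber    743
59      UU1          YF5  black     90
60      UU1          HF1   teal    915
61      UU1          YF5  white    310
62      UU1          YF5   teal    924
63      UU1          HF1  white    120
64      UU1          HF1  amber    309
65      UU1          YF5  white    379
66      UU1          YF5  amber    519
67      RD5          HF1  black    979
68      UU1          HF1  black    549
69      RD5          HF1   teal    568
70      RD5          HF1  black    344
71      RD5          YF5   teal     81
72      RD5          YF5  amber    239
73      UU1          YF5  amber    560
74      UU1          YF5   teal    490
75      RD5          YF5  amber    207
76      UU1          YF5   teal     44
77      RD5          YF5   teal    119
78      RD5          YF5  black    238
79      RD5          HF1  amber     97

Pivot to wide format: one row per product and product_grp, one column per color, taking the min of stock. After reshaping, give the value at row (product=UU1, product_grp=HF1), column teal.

171

Rows with product=UU1, product_grp=HF1 and color=teal: stock values are 733, 171, 402, 233, 915.
min(733, 171, 402, 233, 915) = 171.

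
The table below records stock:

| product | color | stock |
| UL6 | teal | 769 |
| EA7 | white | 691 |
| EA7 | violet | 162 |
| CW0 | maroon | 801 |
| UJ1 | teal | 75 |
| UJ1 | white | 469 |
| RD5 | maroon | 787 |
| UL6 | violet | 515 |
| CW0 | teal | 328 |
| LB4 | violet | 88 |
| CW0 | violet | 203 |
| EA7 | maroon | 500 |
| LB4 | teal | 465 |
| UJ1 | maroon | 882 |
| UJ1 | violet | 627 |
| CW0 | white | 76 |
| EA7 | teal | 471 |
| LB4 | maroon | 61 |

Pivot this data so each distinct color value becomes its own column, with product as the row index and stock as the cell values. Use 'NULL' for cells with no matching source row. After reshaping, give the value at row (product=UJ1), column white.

469

The long row with product=UJ1, color=white has stock=469.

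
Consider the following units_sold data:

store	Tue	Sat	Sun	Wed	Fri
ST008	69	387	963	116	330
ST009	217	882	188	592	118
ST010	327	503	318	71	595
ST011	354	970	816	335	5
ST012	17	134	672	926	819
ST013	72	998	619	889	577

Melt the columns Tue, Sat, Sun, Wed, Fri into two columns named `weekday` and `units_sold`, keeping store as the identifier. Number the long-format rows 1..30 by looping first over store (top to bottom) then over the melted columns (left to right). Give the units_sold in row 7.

30 rows total (6 × 5). Row 7: index ⌊(7-1)/5⌋ = 1 into store → ST009; (7-1) mod 5 = 1 into the melted columns → Sat.
So row 7 is (ST009, Sat, 882); units_sold = 882.

882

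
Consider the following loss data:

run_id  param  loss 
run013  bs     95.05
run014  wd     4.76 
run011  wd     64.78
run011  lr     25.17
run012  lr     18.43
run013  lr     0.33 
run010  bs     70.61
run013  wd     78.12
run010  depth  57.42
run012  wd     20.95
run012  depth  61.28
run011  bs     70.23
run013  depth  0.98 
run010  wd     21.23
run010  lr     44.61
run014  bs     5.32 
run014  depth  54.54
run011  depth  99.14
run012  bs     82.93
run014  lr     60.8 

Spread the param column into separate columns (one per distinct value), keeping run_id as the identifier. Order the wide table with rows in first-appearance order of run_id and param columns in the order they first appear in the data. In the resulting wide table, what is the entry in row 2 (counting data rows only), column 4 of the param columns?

54.54

With rows in first-appearance order of run_id, row 2 is run_id=run014. param columns in first-appearance order: bs, wd, lr, depth; column 4 is depth.
Long rows with run_id=run014, param=depth: loss = 54.54.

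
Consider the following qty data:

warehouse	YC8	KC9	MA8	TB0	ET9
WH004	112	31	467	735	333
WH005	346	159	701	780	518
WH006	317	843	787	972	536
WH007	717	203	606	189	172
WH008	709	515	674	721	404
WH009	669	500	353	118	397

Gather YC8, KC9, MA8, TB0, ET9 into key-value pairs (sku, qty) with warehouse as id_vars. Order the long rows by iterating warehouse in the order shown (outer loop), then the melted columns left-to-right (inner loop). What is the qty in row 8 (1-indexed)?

30 rows total (6 × 5). Row 8: index ⌊(8-1)/5⌋ = 1 into warehouse → WH005; (8-1) mod 5 = 2 into the melted columns → MA8.
So row 8 is (WH005, MA8, 701); qty = 701.

701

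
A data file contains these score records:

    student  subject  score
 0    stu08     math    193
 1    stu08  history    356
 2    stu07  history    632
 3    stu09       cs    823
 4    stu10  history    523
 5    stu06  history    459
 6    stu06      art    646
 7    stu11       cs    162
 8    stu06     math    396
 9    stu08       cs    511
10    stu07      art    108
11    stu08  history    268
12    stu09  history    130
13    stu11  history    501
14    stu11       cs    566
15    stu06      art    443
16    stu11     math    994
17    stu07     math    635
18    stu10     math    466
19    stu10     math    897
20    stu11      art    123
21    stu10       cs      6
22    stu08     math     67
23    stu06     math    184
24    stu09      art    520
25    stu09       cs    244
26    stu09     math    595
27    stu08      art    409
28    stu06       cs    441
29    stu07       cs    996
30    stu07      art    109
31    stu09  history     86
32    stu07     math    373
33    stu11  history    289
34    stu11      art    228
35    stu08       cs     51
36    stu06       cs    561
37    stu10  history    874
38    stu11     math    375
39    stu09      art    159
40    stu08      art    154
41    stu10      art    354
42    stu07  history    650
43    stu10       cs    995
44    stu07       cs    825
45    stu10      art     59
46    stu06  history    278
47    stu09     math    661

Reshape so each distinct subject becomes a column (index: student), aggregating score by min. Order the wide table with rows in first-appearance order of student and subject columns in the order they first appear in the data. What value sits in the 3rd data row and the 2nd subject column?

86

With rows in first-appearance order of student, row 3 is student=stu09. subject columns in first-appearance order: math, history, cs, art; column 2 is history.
Long rows with student=stu09, subject=history: min(130, 86) = 86.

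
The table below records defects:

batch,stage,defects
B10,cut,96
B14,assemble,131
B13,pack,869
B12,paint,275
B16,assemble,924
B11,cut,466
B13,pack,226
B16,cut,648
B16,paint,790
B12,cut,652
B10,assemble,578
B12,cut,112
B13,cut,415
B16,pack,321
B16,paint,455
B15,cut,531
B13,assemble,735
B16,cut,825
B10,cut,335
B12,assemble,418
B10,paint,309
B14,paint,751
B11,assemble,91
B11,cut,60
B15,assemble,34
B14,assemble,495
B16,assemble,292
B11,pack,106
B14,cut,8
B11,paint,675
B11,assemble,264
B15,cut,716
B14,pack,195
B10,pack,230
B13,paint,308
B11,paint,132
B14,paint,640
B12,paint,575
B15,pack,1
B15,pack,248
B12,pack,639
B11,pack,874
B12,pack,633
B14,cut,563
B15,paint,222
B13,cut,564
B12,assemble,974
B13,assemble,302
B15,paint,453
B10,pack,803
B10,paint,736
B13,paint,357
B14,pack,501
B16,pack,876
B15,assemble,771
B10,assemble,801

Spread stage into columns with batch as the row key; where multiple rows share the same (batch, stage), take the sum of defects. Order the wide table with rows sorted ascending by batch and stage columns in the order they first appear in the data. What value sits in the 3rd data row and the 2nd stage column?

1392

With rows sorted ascending by batch, row 3 is batch=B12. stage columns in first-appearance order: cut, assemble, pack, paint; column 2 is assemble.
Long rows with batch=B12, stage=assemble: 418 + 974 = 1392.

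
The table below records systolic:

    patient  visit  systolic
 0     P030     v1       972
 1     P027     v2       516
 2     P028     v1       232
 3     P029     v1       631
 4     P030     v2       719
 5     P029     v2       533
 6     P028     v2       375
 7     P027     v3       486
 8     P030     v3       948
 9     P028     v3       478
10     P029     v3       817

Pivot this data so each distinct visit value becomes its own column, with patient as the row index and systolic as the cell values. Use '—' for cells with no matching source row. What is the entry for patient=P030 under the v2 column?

The long row with patient=P030, visit=v2 has systolic=719.

719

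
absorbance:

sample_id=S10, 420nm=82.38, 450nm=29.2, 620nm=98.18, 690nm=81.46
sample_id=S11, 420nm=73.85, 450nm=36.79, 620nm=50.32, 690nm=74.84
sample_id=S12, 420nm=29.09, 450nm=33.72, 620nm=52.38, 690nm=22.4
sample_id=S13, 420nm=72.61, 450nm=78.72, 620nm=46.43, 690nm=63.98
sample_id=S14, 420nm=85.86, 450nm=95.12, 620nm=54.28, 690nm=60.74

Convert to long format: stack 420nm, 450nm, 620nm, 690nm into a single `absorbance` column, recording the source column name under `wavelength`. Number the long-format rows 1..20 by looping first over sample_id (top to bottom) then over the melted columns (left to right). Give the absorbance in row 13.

72.61

20 rows total (5 × 4). Row 13: index ⌊(13-1)/4⌋ = 3 into sample_id → S13; (13-1) mod 4 = 0 into the melted columns → 420nm.
So row 13 is (S13, 420nm, 72.61); absorbance = 72.61.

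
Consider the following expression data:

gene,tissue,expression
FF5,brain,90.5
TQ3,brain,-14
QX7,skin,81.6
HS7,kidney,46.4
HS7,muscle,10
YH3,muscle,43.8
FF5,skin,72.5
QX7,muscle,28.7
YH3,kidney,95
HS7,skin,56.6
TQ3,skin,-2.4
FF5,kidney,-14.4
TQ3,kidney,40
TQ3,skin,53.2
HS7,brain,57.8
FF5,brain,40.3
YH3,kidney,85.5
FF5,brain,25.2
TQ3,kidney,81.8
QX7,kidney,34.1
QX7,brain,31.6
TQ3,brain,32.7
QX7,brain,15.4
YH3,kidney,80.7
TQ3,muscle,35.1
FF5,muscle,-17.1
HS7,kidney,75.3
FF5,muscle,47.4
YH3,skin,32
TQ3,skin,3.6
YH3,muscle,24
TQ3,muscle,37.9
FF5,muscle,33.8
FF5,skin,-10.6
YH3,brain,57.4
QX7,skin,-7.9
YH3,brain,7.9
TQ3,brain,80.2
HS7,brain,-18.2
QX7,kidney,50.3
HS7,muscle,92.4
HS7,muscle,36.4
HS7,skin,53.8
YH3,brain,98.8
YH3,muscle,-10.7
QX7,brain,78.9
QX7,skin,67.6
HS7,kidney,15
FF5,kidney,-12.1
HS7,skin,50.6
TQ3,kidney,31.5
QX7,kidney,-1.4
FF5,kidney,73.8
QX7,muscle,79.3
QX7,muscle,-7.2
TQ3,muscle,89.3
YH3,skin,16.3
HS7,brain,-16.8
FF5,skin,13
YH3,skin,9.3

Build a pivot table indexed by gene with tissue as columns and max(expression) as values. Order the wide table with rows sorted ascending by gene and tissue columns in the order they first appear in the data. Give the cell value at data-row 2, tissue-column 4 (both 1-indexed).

92.4

With rows sorted ascending by gene, row 2 is gene=HS7. tissue columns in first-appearance order: brain, skin, kidney, muscle; column 4 is muscle.
Long rows with gene=HS7, tissue=muscle: max(10, 92.4, 36.4) = 92.4.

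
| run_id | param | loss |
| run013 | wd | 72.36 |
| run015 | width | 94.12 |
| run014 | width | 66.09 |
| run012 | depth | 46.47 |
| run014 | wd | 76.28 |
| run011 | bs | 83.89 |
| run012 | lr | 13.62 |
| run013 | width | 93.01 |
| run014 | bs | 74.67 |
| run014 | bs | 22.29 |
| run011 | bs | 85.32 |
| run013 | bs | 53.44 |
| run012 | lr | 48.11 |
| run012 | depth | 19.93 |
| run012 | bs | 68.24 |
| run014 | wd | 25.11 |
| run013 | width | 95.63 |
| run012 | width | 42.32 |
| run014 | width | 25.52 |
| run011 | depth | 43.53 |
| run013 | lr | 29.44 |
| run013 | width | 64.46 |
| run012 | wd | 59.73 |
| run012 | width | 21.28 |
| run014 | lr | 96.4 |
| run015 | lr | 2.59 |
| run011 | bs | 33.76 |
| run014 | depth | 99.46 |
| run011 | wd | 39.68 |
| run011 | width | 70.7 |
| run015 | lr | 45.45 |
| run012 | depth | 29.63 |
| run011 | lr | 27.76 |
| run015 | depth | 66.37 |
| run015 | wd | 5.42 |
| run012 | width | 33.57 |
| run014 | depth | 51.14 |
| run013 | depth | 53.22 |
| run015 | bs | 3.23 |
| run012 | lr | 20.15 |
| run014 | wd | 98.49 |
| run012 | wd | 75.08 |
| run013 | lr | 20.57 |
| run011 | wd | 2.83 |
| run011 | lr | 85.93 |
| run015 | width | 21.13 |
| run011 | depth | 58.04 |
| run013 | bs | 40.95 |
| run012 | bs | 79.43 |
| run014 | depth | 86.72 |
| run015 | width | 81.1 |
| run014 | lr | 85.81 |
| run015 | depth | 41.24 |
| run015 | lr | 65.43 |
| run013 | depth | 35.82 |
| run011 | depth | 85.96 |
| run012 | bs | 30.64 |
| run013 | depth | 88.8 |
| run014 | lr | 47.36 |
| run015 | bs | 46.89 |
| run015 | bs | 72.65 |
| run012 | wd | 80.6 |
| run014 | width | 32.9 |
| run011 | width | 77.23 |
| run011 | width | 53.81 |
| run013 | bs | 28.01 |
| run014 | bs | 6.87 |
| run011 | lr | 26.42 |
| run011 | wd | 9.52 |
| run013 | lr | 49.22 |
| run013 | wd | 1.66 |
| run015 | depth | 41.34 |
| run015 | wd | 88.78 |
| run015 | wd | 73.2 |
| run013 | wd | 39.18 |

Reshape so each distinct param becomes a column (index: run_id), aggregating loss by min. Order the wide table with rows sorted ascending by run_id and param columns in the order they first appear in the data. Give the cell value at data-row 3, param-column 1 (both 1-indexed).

With rows sorted ascending by run_id, row 3 is run_id=run013. param columns in first-appearance order: wd, width, depth, bs, lr; column 1 is wd.
Long rows with run_id=run013, param=wd: min(72.36, 1.66, 39.18) = 1.66.

1.66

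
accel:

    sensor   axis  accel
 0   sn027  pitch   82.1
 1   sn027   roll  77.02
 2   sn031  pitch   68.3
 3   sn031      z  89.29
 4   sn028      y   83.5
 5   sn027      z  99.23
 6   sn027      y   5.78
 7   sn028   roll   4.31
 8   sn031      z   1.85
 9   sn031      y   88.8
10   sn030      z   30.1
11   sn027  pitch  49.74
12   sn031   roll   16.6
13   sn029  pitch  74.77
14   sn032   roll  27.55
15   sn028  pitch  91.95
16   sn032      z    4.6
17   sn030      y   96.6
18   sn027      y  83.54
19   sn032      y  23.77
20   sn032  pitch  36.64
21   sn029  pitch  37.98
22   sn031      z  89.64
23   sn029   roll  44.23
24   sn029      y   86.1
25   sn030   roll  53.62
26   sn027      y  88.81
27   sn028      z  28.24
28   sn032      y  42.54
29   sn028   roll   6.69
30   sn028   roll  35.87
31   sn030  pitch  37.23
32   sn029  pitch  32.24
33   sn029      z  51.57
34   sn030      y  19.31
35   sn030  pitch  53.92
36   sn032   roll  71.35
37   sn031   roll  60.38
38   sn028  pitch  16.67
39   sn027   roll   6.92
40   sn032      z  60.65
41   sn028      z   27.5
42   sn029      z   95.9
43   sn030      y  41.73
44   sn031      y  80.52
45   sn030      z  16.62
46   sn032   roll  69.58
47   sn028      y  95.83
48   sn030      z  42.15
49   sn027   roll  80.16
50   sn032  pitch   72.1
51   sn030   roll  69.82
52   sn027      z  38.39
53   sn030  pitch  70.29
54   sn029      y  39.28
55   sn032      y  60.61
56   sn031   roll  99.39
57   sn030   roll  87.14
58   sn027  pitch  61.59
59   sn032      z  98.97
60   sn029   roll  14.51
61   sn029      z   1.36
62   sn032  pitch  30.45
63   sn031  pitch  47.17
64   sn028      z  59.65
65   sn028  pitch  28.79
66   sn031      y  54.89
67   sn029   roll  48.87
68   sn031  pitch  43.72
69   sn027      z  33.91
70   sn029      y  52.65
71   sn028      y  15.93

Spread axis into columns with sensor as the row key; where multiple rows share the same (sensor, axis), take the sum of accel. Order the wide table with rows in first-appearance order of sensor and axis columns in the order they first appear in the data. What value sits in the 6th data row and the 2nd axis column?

168.48

With rows in first-appearance order of sensor, row 6 is sensor=sn032. axis columns in first-appearance order: pitch, roll, z, y; column 2 is roll.
Long rows with sensor=sn032, axis=roll: 27.55 + 71.35 + 69.58 = 168.48.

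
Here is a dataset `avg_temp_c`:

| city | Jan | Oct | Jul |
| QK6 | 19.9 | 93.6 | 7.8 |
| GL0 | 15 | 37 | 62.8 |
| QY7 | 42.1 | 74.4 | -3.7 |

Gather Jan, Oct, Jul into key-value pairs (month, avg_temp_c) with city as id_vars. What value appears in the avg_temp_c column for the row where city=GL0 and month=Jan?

15

Unpivoting turns each (city, wide-column) pair into one long row.
The wide cell at row GL0, column Jan holds 15, so the long row (GL0, Jan) has avg_temp_c=15.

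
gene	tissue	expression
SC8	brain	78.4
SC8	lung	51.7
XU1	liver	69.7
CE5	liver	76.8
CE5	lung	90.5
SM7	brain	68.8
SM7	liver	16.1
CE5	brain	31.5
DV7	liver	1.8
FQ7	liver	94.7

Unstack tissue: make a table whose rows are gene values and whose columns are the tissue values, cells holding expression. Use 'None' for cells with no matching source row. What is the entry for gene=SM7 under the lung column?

None

No long-format row has gene=SM7 and tissue=lung, so the cell is None.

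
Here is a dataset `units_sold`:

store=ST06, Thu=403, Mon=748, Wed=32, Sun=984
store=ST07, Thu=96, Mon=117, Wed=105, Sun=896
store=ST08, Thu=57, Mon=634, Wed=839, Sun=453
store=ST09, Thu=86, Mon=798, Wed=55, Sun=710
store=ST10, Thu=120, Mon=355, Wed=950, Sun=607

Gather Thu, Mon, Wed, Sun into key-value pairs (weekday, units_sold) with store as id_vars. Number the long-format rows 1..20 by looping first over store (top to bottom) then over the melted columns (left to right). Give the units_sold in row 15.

55

20 rows total (5 × 4). Row 15: index ⌊(15-1)/4⌋ = 3 into store → ST09; (15-1) mod 4 = 2 into the melted columns → Wed.
So row 15 is (ST09, Wed, 55); units_sold = 55.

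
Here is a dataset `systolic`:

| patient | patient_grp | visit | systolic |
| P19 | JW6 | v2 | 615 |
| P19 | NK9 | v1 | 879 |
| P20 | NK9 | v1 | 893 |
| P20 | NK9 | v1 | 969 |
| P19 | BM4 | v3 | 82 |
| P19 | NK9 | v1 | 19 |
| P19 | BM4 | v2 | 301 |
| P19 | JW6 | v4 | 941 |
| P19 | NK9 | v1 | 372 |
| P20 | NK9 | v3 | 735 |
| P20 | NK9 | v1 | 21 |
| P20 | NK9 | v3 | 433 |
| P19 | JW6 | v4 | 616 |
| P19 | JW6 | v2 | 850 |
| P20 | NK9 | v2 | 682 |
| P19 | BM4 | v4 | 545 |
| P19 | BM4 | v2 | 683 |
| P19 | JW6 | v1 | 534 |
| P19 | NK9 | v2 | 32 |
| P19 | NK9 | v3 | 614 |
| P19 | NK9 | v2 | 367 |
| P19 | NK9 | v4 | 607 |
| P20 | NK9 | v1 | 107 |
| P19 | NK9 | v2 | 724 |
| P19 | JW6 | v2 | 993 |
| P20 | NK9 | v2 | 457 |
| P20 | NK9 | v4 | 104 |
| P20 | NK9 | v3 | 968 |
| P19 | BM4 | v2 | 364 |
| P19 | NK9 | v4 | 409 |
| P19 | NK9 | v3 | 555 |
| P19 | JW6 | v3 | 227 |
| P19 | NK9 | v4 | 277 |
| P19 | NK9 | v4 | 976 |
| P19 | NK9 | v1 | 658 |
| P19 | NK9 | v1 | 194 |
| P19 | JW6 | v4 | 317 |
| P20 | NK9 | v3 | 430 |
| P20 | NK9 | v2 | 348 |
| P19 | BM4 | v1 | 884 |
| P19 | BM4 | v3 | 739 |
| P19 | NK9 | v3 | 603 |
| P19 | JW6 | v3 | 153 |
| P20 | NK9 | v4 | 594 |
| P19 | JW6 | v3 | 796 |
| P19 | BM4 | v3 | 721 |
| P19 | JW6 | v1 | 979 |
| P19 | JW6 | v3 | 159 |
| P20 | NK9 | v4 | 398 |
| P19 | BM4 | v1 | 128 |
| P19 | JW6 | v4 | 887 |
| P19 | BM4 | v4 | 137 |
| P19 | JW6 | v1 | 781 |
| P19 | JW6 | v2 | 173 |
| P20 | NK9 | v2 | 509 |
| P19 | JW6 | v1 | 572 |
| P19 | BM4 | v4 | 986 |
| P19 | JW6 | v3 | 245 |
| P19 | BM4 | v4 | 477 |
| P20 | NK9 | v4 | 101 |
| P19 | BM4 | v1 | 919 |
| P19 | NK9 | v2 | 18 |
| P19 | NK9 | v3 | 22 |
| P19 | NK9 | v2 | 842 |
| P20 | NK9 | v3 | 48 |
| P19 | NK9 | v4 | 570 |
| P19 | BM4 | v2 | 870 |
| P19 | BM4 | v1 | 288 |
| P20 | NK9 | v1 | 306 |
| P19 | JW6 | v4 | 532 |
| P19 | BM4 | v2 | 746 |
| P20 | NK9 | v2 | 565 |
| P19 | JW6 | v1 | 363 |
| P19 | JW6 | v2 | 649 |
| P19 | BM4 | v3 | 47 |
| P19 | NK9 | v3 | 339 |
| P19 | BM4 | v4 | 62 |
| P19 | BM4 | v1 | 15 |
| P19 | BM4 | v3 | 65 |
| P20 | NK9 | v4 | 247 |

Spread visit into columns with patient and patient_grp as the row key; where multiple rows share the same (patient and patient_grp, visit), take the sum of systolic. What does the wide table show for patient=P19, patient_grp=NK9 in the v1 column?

Rows with patient=P19, patient_grp=NK9 and visit=v1: systolic values are 879, 19, 372, 658, 194.
879 + 19 + 372 + 658 + 194 = 2122.

2122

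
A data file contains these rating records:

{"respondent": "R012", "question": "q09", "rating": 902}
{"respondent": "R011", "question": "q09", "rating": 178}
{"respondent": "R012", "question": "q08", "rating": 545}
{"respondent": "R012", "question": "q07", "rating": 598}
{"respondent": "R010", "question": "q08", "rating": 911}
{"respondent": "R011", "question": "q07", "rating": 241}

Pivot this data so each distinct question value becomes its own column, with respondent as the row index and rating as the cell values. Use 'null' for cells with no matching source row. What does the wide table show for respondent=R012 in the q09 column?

902

The long row with respondent=R012, question=q09 has rating=902.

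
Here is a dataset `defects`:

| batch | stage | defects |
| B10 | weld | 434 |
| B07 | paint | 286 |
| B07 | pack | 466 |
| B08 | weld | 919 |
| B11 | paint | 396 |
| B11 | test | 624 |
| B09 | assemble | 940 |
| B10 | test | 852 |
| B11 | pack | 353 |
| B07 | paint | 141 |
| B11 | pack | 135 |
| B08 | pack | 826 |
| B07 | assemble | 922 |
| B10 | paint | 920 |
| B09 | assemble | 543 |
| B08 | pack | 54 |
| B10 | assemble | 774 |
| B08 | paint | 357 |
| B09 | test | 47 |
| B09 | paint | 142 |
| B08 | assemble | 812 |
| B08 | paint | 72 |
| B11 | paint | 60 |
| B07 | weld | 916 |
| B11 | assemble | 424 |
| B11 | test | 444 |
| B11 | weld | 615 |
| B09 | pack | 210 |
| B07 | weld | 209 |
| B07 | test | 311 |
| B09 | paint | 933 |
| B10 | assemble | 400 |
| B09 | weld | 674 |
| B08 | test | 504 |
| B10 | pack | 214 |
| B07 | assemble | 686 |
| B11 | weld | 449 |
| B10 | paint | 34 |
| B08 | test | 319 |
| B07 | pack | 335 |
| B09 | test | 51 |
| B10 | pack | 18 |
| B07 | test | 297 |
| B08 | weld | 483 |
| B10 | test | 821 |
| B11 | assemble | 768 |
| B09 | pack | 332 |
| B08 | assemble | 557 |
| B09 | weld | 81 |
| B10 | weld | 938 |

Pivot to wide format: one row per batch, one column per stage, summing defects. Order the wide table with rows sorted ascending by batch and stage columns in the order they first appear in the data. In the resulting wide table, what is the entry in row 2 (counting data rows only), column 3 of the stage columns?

880

With rows sorted ascending by batch, row 2 is batch=B08. stage columns in first-appearance order: weld, paint, pack, test, assemble; column 3 is pack.
Long rows with batch=B08, stage=pack: 826 + 54 = 880.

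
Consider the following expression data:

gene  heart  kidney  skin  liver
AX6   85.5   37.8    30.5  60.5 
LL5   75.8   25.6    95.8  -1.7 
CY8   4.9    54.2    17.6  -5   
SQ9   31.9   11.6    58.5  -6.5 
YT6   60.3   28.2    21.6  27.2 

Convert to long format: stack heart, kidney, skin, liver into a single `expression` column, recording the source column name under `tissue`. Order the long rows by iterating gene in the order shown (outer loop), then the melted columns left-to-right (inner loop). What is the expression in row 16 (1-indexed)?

20 rows total (5 × 4). Row 16: index ⌊(16-1)/4⌋ = 3 into gene → SQ9; (16-1) mod 4 = 3 into the melted columns → liver.
So row 16 is (SQ9, liver, -6.5); expression = -6.5.

-6.5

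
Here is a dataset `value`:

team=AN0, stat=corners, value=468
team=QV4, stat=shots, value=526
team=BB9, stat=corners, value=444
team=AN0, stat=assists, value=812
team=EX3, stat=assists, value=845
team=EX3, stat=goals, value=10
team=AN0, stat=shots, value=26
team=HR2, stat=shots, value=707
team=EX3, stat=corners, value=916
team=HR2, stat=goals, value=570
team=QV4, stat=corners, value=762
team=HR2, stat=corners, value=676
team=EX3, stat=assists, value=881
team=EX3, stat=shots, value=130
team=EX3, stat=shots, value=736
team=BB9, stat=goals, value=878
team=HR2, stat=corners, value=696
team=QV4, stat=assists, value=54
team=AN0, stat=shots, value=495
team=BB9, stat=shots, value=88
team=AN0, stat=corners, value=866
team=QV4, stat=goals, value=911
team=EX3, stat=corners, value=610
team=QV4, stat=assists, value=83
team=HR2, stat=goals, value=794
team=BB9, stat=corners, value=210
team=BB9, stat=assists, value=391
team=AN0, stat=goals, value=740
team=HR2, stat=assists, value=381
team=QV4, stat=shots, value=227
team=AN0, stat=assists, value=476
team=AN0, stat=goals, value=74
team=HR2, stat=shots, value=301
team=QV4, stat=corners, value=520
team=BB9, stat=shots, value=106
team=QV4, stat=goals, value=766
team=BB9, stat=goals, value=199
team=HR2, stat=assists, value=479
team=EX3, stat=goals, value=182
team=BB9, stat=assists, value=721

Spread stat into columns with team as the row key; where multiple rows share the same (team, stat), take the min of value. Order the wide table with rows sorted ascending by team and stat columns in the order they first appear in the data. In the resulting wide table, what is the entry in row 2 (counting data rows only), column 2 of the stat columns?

88

With rows sorted ascending by team, row 2 is team=BB9. stat columns in first-appearance order: corners, shots, assists, goals; column 2 is shots.
Long rows with team=BB9, stat=shots: min(88, 106) = 88.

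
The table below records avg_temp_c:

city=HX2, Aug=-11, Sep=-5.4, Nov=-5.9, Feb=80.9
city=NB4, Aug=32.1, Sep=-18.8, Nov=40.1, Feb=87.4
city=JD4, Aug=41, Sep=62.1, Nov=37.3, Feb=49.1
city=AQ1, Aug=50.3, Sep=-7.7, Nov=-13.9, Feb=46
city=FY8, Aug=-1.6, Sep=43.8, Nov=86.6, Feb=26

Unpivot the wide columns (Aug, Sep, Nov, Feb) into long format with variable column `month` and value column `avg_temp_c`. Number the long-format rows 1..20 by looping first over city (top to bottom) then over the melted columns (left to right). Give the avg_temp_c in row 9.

20 rows total (5 × 4). Row 9: index ⌊(9-1)/4⌋ = 2 into city → JD4; (9-1) mod 4 = 0 into the melted columns → Aug.
So row 9 is (JD4, Aug, 41); avg_temp_c = 41.

41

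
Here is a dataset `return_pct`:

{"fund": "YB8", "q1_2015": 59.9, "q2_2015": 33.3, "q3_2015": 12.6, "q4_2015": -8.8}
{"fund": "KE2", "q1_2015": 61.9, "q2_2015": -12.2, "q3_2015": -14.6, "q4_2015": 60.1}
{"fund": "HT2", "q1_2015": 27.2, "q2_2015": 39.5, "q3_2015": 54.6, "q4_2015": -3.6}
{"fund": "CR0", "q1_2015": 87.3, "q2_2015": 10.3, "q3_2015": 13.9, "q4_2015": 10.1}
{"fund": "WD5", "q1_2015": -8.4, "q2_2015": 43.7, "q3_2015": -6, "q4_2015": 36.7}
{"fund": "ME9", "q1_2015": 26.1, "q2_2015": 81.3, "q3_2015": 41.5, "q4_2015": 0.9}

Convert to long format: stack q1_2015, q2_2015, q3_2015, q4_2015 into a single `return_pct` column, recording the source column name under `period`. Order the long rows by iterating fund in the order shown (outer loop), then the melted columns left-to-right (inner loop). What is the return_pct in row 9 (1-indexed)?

27.2

24 rows total (6 × 4). Row 9: index ⌊(9-1)/4⌋ = 2 into fund → HT2; (9-1) mod 4 = 0 into the melted columns → q1_2015.
So row 9 is (HT2, q1_2015, 27.2); return_pct = 27.2.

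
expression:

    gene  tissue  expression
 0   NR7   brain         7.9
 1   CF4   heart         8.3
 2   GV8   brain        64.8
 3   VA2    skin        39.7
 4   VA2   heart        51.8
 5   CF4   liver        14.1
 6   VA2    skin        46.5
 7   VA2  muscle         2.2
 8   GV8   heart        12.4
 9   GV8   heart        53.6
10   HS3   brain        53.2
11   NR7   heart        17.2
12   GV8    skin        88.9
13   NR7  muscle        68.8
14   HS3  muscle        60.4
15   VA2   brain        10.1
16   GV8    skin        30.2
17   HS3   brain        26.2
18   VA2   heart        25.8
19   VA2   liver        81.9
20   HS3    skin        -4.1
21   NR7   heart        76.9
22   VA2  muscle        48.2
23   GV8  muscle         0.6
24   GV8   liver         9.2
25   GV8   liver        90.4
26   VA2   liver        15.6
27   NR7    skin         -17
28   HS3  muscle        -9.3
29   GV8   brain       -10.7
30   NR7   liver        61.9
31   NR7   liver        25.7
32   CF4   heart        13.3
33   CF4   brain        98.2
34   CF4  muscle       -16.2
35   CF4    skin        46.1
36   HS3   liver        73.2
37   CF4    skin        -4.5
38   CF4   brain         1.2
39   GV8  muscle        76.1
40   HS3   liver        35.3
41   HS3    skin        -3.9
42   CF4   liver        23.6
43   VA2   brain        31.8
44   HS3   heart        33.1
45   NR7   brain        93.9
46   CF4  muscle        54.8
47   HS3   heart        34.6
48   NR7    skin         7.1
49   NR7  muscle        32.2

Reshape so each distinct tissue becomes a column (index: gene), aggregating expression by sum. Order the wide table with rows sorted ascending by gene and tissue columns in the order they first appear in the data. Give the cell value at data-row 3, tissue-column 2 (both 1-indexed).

67.7

With rows sorted ascending by gene, row 3 is gene=HS3. tissue columns in first-appearance order: brain, heart, skin, liver, muscle; column 2 is heart.
Long rows with gene=HS3, tissue=heart: 33.1 + 34.6 = 67.7.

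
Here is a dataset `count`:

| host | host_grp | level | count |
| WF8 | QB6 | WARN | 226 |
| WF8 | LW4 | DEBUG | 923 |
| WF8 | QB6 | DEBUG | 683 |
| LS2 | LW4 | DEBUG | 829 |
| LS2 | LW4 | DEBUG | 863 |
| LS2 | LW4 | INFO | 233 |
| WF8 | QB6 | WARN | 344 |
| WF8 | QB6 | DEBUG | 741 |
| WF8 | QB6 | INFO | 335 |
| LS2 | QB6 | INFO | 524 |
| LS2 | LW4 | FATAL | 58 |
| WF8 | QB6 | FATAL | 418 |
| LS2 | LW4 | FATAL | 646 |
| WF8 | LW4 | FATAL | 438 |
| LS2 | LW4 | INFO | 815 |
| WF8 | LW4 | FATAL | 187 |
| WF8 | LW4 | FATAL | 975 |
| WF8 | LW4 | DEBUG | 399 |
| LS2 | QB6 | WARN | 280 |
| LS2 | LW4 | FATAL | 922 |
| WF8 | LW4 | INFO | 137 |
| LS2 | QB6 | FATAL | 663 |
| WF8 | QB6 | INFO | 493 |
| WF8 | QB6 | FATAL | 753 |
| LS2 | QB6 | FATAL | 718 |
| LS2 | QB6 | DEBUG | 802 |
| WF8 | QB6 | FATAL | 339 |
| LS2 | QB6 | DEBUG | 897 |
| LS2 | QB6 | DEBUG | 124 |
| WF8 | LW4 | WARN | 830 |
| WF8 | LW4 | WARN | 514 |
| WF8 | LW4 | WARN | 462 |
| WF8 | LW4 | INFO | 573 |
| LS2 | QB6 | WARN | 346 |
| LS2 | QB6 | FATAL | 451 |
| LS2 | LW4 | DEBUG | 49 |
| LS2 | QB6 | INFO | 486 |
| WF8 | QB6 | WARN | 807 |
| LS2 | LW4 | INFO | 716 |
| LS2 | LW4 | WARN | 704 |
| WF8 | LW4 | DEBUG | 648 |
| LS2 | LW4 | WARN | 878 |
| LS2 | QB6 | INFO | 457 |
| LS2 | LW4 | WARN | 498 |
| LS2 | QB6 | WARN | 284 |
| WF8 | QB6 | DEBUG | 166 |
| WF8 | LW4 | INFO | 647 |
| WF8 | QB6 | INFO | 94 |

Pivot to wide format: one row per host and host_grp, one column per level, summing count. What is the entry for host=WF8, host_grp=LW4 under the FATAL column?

Rows with host=WF8, host_grp=LW4 and level=FATAL: count values are 438, 187, 975.
438 + 187 + 975 = 1600.

1600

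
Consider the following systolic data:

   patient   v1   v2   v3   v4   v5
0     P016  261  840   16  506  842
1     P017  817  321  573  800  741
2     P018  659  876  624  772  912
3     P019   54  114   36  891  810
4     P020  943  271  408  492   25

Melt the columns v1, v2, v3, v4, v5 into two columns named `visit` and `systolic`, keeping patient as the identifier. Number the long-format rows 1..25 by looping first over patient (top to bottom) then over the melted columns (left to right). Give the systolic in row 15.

912

25 rows total (5 × 5). Row 15: index ⌊(15-1)/5⌋ = 2 into patient → P018; (15-1) mod 5 = 4 into the melted columns → v5.
So row 15 is (P018, v5, 912); systolic = 912.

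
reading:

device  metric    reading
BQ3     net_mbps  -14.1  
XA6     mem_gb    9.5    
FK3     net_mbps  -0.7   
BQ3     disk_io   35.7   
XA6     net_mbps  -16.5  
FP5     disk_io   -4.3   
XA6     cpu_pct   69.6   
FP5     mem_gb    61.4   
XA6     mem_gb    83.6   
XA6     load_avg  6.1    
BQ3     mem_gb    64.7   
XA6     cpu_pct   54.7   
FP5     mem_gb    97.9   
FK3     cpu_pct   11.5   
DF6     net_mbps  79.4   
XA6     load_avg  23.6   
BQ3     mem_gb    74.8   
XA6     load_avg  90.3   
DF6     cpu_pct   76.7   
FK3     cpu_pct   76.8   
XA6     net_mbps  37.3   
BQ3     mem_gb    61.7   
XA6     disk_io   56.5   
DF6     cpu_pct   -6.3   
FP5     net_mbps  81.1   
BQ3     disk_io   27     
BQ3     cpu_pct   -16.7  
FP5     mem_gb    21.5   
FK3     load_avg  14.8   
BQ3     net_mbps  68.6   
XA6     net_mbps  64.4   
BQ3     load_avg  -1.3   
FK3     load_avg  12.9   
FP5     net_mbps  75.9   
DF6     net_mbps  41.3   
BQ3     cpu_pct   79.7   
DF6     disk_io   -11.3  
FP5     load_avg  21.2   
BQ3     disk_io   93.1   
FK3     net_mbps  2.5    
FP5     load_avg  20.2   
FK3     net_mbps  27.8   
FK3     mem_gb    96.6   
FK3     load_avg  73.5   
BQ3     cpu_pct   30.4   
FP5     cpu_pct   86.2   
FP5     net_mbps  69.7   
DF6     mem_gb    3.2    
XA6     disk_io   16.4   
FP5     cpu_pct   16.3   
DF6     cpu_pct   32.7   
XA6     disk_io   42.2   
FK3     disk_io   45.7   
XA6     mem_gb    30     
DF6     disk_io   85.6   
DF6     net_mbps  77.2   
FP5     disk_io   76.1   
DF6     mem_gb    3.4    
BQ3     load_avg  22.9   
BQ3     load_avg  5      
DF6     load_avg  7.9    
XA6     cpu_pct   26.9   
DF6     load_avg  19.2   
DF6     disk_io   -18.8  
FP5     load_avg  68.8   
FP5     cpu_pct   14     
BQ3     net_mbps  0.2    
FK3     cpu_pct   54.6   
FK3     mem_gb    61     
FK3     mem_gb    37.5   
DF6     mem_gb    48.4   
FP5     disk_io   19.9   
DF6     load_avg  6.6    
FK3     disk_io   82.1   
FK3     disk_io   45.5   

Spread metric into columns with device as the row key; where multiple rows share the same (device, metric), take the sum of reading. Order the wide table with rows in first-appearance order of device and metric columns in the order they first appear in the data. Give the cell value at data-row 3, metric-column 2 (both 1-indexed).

195.1

With rows in first-appearance order of device, row 3 is device=FK3. metric columns in first-appearance order: net_mbps, mem_gb, disk_io, cpu_pct, load_avg; column 2 is mem_gb.
Long rows with device=FK3, metric=mem_gb: 96.6 + 61 + 37.5 = 195.1.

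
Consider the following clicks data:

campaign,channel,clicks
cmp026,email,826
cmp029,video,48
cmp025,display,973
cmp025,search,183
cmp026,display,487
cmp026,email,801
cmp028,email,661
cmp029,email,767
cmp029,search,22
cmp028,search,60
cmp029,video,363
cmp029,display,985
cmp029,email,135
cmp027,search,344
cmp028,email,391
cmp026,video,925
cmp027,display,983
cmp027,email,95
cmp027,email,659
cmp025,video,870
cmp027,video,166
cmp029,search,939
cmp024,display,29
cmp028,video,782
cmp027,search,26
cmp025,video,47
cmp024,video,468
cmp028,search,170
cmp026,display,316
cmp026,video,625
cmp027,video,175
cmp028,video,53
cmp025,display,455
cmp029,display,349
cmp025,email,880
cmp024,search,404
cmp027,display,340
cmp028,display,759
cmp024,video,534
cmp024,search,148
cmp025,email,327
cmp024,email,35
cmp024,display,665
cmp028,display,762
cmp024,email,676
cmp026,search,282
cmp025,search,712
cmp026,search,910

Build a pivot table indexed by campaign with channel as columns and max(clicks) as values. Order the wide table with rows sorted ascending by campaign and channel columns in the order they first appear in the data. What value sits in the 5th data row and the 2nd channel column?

With rows sorted ascending by campaign, row 5 is campaign=cmp028. channel columns in first-appearance order: email, video, display, search; column 2 is video.
Long rows with campaign=cmp028, channel=video: max(782, 53) = 782.

782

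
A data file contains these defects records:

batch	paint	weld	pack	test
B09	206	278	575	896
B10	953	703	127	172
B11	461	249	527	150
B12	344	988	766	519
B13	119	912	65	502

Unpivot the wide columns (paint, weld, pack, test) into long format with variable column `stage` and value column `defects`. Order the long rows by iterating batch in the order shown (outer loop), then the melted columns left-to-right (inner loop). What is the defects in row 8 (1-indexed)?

172

20 rows total (5 × 4). Row 8: index ⌊(8-1)/4⌋ = 1 into batch → B10; (8-1) mod 4 = 3 into the melted columns → test.
So row 8 is (B10, test, 172); defects = 172.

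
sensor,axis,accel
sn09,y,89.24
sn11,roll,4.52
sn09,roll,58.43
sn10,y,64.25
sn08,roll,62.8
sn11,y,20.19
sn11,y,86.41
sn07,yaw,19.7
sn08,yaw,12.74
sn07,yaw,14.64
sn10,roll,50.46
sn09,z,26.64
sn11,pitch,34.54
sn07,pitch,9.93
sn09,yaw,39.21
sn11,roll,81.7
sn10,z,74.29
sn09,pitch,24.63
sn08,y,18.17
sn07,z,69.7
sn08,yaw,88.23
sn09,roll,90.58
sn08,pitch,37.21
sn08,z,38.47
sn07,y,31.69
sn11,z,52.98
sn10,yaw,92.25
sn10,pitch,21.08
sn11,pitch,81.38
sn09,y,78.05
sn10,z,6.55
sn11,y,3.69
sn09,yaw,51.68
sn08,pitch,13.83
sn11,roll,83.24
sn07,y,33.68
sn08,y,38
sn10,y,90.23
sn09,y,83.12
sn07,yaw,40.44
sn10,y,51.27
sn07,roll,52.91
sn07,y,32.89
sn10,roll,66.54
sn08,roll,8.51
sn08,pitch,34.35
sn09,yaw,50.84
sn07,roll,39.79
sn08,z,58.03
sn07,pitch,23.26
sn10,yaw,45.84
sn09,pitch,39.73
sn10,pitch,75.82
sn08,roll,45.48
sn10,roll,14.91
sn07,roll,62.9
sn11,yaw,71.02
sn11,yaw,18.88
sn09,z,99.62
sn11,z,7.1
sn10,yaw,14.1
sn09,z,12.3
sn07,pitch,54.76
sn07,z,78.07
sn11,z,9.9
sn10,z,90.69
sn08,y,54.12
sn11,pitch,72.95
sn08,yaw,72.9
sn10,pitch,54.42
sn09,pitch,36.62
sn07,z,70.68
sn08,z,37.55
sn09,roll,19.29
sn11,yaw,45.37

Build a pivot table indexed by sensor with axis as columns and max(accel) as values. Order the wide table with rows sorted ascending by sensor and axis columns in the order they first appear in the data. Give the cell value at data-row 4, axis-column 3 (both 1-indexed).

With rows sorted ascending by sensor, row 4 is sensor=sn10. axis columns in first-appearance order: y, roll, yaw, z, pitch; column 3 is yaw.
Long rows with sensor=sn10, axis=yaw: max(92.25, 45.84, 14.1) = 92.25.

92.25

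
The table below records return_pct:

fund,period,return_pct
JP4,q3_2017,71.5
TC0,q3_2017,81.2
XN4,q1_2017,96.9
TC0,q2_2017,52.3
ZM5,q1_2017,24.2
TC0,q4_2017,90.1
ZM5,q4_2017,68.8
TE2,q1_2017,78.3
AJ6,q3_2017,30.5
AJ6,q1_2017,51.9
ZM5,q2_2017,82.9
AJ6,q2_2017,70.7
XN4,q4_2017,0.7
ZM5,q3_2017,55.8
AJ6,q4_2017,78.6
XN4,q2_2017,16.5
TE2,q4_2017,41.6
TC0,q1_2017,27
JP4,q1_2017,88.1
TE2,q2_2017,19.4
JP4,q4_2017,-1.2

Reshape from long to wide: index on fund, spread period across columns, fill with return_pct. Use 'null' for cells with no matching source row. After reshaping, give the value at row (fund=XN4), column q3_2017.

null

No long-format row has fund=XN4 and period=q3_2017, so the cell is null.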